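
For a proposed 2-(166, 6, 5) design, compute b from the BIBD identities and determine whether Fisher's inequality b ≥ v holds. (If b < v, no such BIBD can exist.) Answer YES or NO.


b = λv(v − 1)/(k(k − 1)) = 5·166·165/(6·5) = 136950/30 = 4565.
Compare with v = 166: b ≥ v, so Fisher's inequality holds.

YES


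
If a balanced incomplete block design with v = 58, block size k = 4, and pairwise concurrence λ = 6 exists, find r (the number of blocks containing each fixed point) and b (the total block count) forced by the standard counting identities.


Any 2-(v, k, λ) BIBD satisfies two necessary conditions:
  (i)  Each point sits in r blocks, and counting incidences through any fixed point gives r(k − 1) = λ(v − 1), so r = λ(v − 1)/(k − 1).
  (ii) Total incidences bk = vr, so b = vr/k.
Step 1: r = λ(v − 1)/(k − 1) = 6·(58 − 1)/(4 − 1) = 6·57/3 = 342/3 = 114.
Step 2: b = vr/k = 58·114/4 = 6612/4 = 1653.
Check integrality: r = 114 ∈ Z ✓, b = 1653 ∈ Z ✓.
(These identities are necessary conditions: they determine r and b for any design with these parameters, but do not by themselves prove that one exists.)

r = 114, b = 1653.


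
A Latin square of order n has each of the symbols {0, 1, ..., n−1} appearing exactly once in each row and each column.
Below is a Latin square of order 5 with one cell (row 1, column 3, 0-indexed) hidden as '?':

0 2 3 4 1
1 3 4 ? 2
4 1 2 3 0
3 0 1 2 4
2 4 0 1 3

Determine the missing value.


Row 1 contains symbols [1, 2, 3, 4] — missing [0].
Column 3 contains symbols [1, 2, 3, 4] — missing [0].
The missing symbol must appear in both missing sets; intersection = [0].
Therefore the hidden value is 0.

Missing value = 0.


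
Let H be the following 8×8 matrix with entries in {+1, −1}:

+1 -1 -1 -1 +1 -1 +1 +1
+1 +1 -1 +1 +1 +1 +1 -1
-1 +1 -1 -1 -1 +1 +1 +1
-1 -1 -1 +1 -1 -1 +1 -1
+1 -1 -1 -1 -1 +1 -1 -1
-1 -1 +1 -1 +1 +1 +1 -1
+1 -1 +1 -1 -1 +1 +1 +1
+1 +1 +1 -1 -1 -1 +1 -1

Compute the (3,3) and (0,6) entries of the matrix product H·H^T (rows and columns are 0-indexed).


Row 0 of H: [1, -1, -1, -1, 1, -1, 1, 1].
Row 3 of H: [-1, -1, -1, 1, -1, -1, 1, -1].
Row 6 of H: [1, -1, 1, -1, -1, 1, 1, 1].
(H·H^T)[3][3] = Σ_j H[3][j]·H[3][j] = (-1)² + (-1)² + (-1)² + (1)² + (-1)² + (-1)² + (1)² + (-1)² = 1 + 1 + 1 + 1 + 1 + 1 + 1 + 1 = 8.
(H·H^T)[0][6] = Σ_j H[0][j]·H[6][j] = (1)·(1) + (-1)·(-1) + (-1)·(1) + (-1)·(-1) + (1)·(-1) + (-1)·(1) + (1)·(1) + (1)·(1) = 1 + 1 + -1 + 1 + -1 + -1 + 1 + 1 = 2.
Rows 0 and 6 are not orthogonal (dot product = 2 ≠ 0), so H is not a Hadamard matrix.

(3,3) entry = 8; (0,6) entry = 2.


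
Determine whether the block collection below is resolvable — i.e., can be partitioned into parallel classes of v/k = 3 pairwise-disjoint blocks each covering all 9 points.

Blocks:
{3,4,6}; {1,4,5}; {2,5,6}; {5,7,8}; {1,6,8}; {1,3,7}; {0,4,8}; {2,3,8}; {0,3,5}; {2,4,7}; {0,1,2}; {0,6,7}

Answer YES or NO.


v = 9, block size k = 3, number of blocks = 12.
For resolvability, blocks must partition into parallel classes of size v/k = 3.
Total blocks must therefore be a multiple of 3: 12 = 3·4 + 0 ⇒ divisible ✓.
Greedy packing gives 4 candidate class(es). Each should be a full parallel class (size 3, covers all 9 points).
  Class 1 (3 blocks): {3,4,6}; {5,7,8}; {0,1,2}. Points covered: [0, 1, 2, 3, 4, 5, 6, 7, 8].
  Class 2 (3 blocks): {1,4,5}; {2,3,8}; {0,6,7}. Points covered: [0, 1, 2, 3, 4, 5, 6, 7, 8].
  Class 3 (3 blocks): {2,5,6}; {1,3,7}; {0,4,8}. Points covered: [0, 1, 2, 3, 4, 5, 6, 7, 8].
  Class 4 (3 blocks): {1,6,8}; {0,3,5}; {2,4,7}. Points covered: [0, 1, 2, 3, 4, 5, 6, 7, 8].
All classes full (size 3)? YES. All classes cover every point? YES.
Resolvable? YES.

YES


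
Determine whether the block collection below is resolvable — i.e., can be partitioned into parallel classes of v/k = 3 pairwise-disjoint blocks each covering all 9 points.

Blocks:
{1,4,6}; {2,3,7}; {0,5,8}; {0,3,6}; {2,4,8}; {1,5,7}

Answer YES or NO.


v = 9, block size k = 3, number of blocks = 6.
For resolvability, blocks must partition into parallel classes of size v/k = 3.
Total blocks must therefore be a multiple of 3: 6 = 3·2 + 0 ⇒ divisible ✓.
Greedy packing gives 2 candidate class(es). Each should be a full parallel class (size 3, covers all 9 points).
  Class 1 (3 blocks): {1,4,6}; {2,3,7}; {0,5,8}. Points covered: [0, 1, 2, 3, 4, 5, 6, 7, 8].
  Class 2 (3 blocks): {0,3,6}; {2,4,8}; {1,5,7}. Points covered: [0, 1, 2, 3, 4, 5, 6, 7, 8].
All classes full (size 3)? YES. All classes cover every point? YES.
Resolvable? YES.

YES


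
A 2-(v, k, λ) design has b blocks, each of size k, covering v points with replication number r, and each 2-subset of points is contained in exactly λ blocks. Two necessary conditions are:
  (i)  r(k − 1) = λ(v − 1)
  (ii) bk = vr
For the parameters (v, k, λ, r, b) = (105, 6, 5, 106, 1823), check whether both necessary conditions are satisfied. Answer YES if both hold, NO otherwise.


Condition (i): r(k − 1) = 106·5 = 530; λ(v − 1) = 5·104 = 520. Match? NO.
Condition (ii): bk = 1823·6 = 10938; vr = 105·106 = 11130. Match? NO.
Both conditions hold? NO.

NO


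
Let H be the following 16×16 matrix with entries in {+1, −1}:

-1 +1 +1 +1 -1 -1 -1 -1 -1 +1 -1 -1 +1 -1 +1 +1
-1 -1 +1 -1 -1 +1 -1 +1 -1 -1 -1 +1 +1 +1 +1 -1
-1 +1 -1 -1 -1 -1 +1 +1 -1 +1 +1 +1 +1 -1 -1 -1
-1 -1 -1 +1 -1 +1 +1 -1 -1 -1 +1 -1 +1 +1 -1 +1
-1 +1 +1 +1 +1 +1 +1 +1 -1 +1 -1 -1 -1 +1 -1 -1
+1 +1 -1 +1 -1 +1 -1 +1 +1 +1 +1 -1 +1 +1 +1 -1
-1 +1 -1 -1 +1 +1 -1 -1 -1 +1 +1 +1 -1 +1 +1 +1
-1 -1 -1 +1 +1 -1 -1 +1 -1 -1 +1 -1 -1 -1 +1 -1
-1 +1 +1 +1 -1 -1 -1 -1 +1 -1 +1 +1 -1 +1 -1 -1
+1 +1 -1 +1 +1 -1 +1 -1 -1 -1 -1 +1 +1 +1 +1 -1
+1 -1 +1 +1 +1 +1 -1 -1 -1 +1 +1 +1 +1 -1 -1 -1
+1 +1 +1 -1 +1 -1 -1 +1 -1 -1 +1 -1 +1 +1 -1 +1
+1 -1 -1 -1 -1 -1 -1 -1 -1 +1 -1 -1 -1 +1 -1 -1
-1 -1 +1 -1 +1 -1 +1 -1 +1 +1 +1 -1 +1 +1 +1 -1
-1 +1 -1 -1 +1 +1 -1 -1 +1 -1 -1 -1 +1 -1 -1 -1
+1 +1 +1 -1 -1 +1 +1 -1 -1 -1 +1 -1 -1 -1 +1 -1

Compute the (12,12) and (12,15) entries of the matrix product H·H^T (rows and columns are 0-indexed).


Row 12 of H: [1, -1, -1, -1, -1, -1, -1, -1, -1, 1, -1, -1, -1, 1, -1, -1].
Row 15 of H: [1, 1, 1, -1, -1, 1, 1, -1, -1, -1, 1, -1, -1, -1, 1, -1].
(H·H^T)[12][12] = Σ_j H[12][j]·H[12][j] = (1)² + (-1)² + (-1)² + (-1)² + (-1)² + (-1)² + (-1)² + (-1)² + (-1)² + (1)² + (-1)² + (-1)² + (-1)² + (1)² + (-1)² + (-1)² = 1 + 1 + 1 + 1 + 1 + 1 + 1 + 1 + 1 + 1 + 1 + 1 + 1 + 1 + 1 + 1 = 16.
(H·H^T)[12][15] = Σ_j H[12][j]·H[15][j] = (1)·(1) + (-1)·(1) + (-1)·(1) + (-1)·(-1) + (-1)·(-1) + (-1)·(1) + (-1)·(1) + (-1)·(-1) + (-1)·(-1) + (1)·(-1) + (-1)·(1) + (-1)·(-1) + (-1)·(-1) + (1)·(-1) + (-1)·(1) + (-1)·(-1) = 1 + -1 + -1 + 1 + 1 + -1 + -1 + 1 + 1 + -1 + -1 + 1 + 1 + -1 + -1 + 1 = 0.
So rows 12 and 15 are orthogonal; the diagonal entry equals n = 16.

(12,12) entry = 16; (12,15) entry = 0.


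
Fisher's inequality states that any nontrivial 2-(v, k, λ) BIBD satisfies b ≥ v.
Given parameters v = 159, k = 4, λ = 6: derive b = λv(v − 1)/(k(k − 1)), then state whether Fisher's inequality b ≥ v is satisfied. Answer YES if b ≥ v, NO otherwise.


b = λv(v − 1)/(k(k − 1)) = 6·159·158/(4·3) = 150732/12 = 12561.
Compare with v = 159: b ≥ v, so Fisher's inequality holds.

YES


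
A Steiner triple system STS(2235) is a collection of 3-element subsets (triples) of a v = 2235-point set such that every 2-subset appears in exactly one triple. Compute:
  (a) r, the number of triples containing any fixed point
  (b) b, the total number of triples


An STS(v) is a 2-(v, 3, 1) BIBD: block size k = 3, λ = 1.
Replication: r(k − 1) = λ(v − 1) ⇒ r·2 = 2235 − 1 = 2234 ⇒ r = 1117.
Block count: bk = vr ⇒ b·3 = 2235·1117 = 2496495 ⇒ b = 832165.

r = 1117, b = 832165.


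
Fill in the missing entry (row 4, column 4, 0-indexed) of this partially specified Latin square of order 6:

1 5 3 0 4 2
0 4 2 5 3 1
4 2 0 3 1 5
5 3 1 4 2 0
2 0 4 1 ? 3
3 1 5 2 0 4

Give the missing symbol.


Row 4 contains symbols [0, 1, 2, 3, 4] — missing [5].
Column 4 contains symbols [0, 1, 2, 3, 4] — missing [5].
The missing symbol must appear in both missing sets; intersection = [5].
Therefore the hidden value is 5.

Missing value = 5.


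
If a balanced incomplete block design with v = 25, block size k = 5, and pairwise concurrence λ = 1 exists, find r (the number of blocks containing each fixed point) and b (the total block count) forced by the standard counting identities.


Any 2-(v, k, λ) BIBD satisfies two necessary conditions:
  (i)  Each point sits in r blocks, and counting incidences through any fixed point gives r(k − 1) = λ(v − 1), so r = λ(v − 1)/(k − 1).
  (ii) Total incidences bk = vr, so b = vr/k.
Step 1: r = λ(v − 1)/(k − 1) = 1·(25 − 1)/(5 − 1) = 1·24/4 = 24/4 = 6.
Step 2: b = vr/k = 25·6/5 = 150/5 = 30.
Check integrality: r = 6 ∈ Z ✓, b = 30 ∈ Z ✓.
(These identities are necessary conditions: they determine r and b for any design with these parameters, but do not by themselves prove that one exists.)

r = 6, b = 30.


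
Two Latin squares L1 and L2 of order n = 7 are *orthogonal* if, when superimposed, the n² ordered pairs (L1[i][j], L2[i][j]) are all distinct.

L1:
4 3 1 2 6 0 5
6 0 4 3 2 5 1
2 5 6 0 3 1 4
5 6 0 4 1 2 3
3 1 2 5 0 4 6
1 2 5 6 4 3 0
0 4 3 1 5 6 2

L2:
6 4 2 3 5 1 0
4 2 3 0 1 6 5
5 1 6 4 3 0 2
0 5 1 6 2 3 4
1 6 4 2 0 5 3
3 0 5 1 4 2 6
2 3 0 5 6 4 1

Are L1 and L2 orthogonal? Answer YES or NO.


Form the n² = 49 superimposed pairs (L1[i][j], L2[i][j]), row by row (rows and columns indexed from 0):
row 0: (4,6) (3,4) (1,2) (2,3) (6,5) (0,1) (5,0)
row 1: (6,4) (0,2) (4,3) (3,0) (2,1) (5,6) (1,5)
row 2: (2,5) (5,1) (6,6) (0,4) (3,3) (1,0) (4,2)
row 3: (5,0) (6,5) (0,1) (4,6) (1,2) (2,3) (3,4)
row 4: (3,1) (1,6) (2,4) (5,2) (0,0) (4,5) (6,3)
row 5: (1,3) (2,0) (5,5) (6,1) (4,4) (3,2) (0,6)
row 6: (0,2) (4,3) (3,0) (1,5) (5,6) (6,4) (2,1)
Orthogonality requires all 49 pairs distinct.
But the pair (5,0) repeats: cell (0,6) has L1 = 5, L2 = 0, and cell (3,0) has L1 = 5, L2 = 0.
A repeated pair means some other pair never occurs (only 35 distinct pairs out of 49), so the squares are not orthogonal.
Conclusion: NO.

NO


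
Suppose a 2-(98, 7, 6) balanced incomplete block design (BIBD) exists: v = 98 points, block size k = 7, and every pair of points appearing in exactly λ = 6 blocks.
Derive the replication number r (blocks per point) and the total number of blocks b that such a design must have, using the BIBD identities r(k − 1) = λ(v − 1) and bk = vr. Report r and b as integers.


Any 2-(v, k, λ) BIBD satisfies two necessary conditions:
  (i)  Each point sits in r blocks, and counting incidences through any fixed point gives r(k − 1) = λ(v − 1), so r = λ(v − 1)/(k − 1).
  (ii) Total incidences bk = vr, so b = vr/k.
Step 1: r = λ(v − 1)/(k − 1) = 6·(98 − 1)/(7 − 1) = 6·97/6 = 582/6 = 97.
Step 2: b = vr/k = 98·97/7 = 9506/7 = 1358.
Check integrality: r = 97 ∈ Z ✓, b = 1358 ∈ Z ✓.
(These identities are necessary conditions: they determine r and b for any design with these parameters, but do not by themselves prove that one exists.)

r = 97, b = 1358.


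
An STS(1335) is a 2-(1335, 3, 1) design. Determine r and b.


An STS(v) is a 2-(v, 3, 1) BIBD: block size k = 3, λ = 1.
Replication: r(k − 1) = λ(v − 1) ⇒ r·2 = 1335 − 1 = 1334 ⇒ r = 667.
Block count: b = v(v − 1)/6 = 1335·1334/6 = 1780890/6 = 296815.

r = 667, b = 296815.


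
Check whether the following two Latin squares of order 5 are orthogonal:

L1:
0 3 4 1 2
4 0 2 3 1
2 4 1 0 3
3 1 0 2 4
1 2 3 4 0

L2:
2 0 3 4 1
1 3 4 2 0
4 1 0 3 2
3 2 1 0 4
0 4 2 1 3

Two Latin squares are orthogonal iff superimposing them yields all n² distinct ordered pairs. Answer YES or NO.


Form the n² = 25 superimposed pairs (L1[i][j], L2[i][j]), row by row (rows and columns indexed from 0):
row 0: (0,2) (3,0) (4,3) (1,4) (2,1)
row 1: (4,1) (0,3) (2,4) (3,2) (1,0)
row 2: (2,4) (4,1) (1,0) (0,3) (3,2)
row 3: (3,3) (1,2) (0,1) (2,0) (4,4)
row 4: (1,0) (2,4) (3,2) (4,1) (0,3)
Orthogonality requires all 25 pairs distinct.
But the pair (2,4) repeats: cell (1,2) has L1 = 2, L2 = 4, and cell (2,0) has L1 = 2, L2 = 4.
A repeated pair means some other pair never occurs (only 15 distinct pairs out of 25), so the squares are not orthogonal.
Conclusion: NO.

NO


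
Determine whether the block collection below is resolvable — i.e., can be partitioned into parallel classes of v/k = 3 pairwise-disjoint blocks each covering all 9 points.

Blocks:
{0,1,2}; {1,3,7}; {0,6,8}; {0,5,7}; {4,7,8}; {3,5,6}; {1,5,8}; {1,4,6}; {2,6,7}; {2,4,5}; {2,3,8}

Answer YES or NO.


v = 9, block size k = 3, number of blocks = 11.
For resolvability, blocks must partition into parallel classes of size v/k = 3.
Total blocks must therefore be a multiple of 3: 11 = 3·3 + 2 ⇒ not divisible ✗.
Resolvable? NO.

NO


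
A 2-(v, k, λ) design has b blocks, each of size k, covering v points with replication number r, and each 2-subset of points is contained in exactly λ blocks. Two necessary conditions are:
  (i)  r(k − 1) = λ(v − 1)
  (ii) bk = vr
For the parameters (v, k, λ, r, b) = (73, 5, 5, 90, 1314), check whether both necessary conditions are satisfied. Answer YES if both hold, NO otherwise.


Condition (i): r(k − 1) = 90·4 = 360; λ(v − 1) = 5·72 = 360. Match? YES.
Condition (ii): bk = 1314·5 = 6570; vr = 73·90 = 6570. Match? YES.
Both conditions hold? YES.

YES


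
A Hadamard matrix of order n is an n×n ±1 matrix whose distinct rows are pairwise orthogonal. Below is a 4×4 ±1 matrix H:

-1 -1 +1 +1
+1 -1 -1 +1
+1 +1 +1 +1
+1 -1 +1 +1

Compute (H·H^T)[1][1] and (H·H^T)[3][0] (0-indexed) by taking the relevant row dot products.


Row 0 of H: [-1, -1, 1, 1].
Row 1 of H: [1, -1, -1, 1].
Row 3 of H: [1, -1, 1, 1].
(H·H^T)[1][1] = Σ_j H[1][j]·H[1][j] = (1)² + (-1)² + (-1)² + (1)² = 1 + 1 + 1 + 1 = 4.
(H·H^T)[3][0] = Σ_j H[3][j]·H[0][j] = (1)·(-1) + (-1)·(-1) + (1)·(1) + (1)·(1) = -1 + 1 + 1 + 1 = 2.
Rows 3 and 0 are not orthogonal (dot product = 2 ≠ 0), so H is not a Hadamard matrix.

(1,1) entry = 4; (3,0) entry = 2.


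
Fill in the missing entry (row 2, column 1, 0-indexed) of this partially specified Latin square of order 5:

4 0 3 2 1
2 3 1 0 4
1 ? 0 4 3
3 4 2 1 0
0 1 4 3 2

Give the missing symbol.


Row 2 contains symbols [0, 1, 3, 4] — missing [2].
Column 1 contains symbols [0, 1, 3, 4] — missing [2].
The missing symbol must appear in both missing sets; intersection = [2].
Therefore the hidden value is 2.

Missing value = 2.


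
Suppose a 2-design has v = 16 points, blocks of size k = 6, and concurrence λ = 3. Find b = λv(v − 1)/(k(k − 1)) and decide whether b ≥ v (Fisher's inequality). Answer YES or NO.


r = λ(v − 1)/(k − 1) = 3·15/5 = 9.
b = vr/k = 16·9/6 = 24.
Fisher's inequality: b ≥ v ⇔ 24 ≥ 16? YES.

YES


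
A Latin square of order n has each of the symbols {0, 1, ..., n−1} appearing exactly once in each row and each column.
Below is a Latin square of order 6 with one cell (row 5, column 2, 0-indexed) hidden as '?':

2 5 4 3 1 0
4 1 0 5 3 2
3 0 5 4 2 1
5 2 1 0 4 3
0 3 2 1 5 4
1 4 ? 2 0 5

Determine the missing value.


Row 5 contains symbols [0, 1, 2, 4, 5] — missing [3].
Column 2 contains symbols [0, 1, 2, 4, 5] — missing [3].
The missing symbol must appear in both missing sets; intersection = [3].
Therefore the hidden value is 3.

Missing value = 3.


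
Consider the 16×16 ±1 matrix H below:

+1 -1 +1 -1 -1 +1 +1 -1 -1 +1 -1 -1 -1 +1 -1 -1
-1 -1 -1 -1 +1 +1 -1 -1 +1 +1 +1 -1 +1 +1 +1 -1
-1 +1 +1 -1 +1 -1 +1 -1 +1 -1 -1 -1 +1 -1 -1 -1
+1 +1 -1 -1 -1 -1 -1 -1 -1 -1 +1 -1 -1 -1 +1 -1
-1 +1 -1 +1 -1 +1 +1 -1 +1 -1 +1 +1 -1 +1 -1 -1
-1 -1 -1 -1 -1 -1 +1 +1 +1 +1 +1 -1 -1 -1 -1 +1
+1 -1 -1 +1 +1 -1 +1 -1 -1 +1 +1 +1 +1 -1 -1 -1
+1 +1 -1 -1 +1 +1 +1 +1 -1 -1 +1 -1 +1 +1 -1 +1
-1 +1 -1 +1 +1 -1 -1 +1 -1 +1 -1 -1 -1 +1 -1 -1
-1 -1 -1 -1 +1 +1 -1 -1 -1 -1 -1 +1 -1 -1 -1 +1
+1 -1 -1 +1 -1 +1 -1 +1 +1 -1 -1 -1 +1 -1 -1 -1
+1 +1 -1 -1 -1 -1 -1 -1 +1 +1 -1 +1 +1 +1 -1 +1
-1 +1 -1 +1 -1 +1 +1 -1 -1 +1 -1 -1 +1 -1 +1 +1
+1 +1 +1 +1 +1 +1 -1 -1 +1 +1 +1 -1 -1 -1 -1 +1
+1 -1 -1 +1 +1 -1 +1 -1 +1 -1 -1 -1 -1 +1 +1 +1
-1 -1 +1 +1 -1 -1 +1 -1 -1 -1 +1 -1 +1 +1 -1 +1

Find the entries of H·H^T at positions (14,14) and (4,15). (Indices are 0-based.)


Row 4 of H: [-1, 1, -1, 1, -1, 1, 1, -1, 1, -1, 1, 1, -1, 1, -1, -1].
Row 14 of H: [1, -1, -1, 1, 1, -1, 1, -1, 1, -1, -1, -1, -1, 1, 1, 1].
Row 15 of H: [-1, -1, 1, 1, -1, -1, 1, -1, -1, -1, 1, -1, 1, 1, -1, 1].
(H·H^T)[14][14] = Σ_j H[14][j]·H[14][j] = (1)² + (-1)² + (-1)² + (1)² + (1)² + (-1)² + (1)² + (-1)² + (1)² + (-1)² + (-1)² + (-1)² + (-1)² + (1)² + (1)² + (1)² = 1 + 1 + 1 + 1 + 1 + 1 + 1 + 1 + 1 + 1 + 1 + 1 + 1 + 1 + 1 + 1 = 16.
(H·H^T)[4][15] = Σ_j H[4][j]·H[15][j] = (-1)·(-1) + (1)·(-1) + (-1)·(1) + (1)·(1) + (-1)·(-1) + (1)·(-1) + (1)·(1) + (-1)·(-1) + (1)·(-1) + (-1)·(-1) + (1)·(1) + (1)·(-1) + (-1)·(1) + (1)·(1) + (-1)·(-1) + (-1)·(1) = 1 + -1 + -1 + 1 + 1 + -1 + 1 + 1 + -1 + 1 + 1 + -1 + -1 + 1 + 1 + -1 = 2.
Rows 4 and 15 are not orthogonal (dot product = 2 ≠ 0), so H is not a Hadamard matrix.

(14,14) entry = 16; (4,15) entry = 2.


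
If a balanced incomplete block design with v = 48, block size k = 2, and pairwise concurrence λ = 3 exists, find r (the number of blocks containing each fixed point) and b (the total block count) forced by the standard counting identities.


Any 2-(v, k, λ) BIBD satisfies two necessary conditions:
  (i)  Each point sits in r blocks, and counting incidences through any fixed point gives r(k − 1) = λ(v − 1), so r = λ(v − 1)/(k − 1).
  (ii) Total incidences bk = vr, so b = vr/k.
Step 1: r = λ(v − 1)/(k − 1) = 3·(48 − 1)/(2 − 1) = 3·47/1 = 141/1 = 141.
Step 2: b = vr/k = 48·141/2 = 6768/2 = 3384.
Check integrality: r = 141 ∈ Z ✓, b = 3384 ∈ Z ✓.
(These identities are necessary conditions: they determine r and b for any design with these parameters, but do not by themselves prove that one exists.)

r = 141, b = 3384.


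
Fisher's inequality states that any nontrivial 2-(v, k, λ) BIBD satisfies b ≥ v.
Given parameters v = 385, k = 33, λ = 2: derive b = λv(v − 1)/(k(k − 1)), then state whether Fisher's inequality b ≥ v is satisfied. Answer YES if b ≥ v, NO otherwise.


b = λv(v − 1)/(k(k − 1)) = 2·385·384/(33·32) = 295680/1056 = 280.
Compare with v = 385: b < v, so Fisher's inequality fails.

NO


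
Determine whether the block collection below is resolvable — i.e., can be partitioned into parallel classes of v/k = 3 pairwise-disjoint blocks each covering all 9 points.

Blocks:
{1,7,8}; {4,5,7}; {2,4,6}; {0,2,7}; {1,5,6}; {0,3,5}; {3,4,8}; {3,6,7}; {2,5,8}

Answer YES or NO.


v = 9, block size k = 3, number of blocks = 9.
For resolvability, blocks must partition into parallel classes of size v/k = 3.
Total blocks must therefore be a multiple of 3: 9 = 3·3 + 0 ⇒ divisible ✓.
Consider block {4,5,7}. It intersects every other block in the collection, so no parallel class of size 3 can contain it.
Since every block must belong to some parallel class in a resolution, the collection cannot be partitioned into parallel classes.
Resolvable? NO.

NO


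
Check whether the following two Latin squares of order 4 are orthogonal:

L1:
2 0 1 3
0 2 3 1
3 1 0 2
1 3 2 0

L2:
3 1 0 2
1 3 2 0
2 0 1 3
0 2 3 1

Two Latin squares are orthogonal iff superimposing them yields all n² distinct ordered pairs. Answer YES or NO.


Form the n² = 16 superimposed pairs (L1[i][j], L2[i][j]), row by row (rows and columns indexed from 0):
row 0: (2,3) (0,1) (1,0) (3,2)
row 1: (0,1) (2,3) (3,2) (1,0)
row 2: (3,2) (1,0) (0,1) (2,3)
row 3: (1,0) (3,2) (2,3) (0,1)
Orthogonality requires all 16 pairs distinct.
But the pair (0,1) repeats: cell (0,1) has L1 = 0, L2 = 1, and cell (1,0) has L1 = 0, L2 = 1.
A repeated pair means some other pair never occurs (only 4 distinct pairs out of 16), so the squares are not orthogonal.
Conclusion: NO.

NO


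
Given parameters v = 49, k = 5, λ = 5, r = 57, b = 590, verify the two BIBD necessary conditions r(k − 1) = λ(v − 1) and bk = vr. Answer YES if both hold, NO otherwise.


Condition (i): r(k − 1) = 57·4 = 228; λ(v − 1) = 5·48 = 240. Match? NO.
Condition (ii): bk = 590·5 = 2950; vr = 49·57 = 2793. Match? NO.
Both conditions hold? NO.

NO


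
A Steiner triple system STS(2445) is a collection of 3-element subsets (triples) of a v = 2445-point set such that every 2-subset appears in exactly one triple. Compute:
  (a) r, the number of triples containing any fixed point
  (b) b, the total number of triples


An STS(v) is a 2-(v, 3, 1) BIBD: block size k = 3, λ = 1.
Replication: r(k − 1) = λ(v − 1) ⇒ r·2 = 2445 − 1 = 2444 ⇒ r = 1222.
Block count: b = v(v − 1)/6 = 2445·2444/6 = 5975580/6 = 995930.

r = 1222, b = 995930.


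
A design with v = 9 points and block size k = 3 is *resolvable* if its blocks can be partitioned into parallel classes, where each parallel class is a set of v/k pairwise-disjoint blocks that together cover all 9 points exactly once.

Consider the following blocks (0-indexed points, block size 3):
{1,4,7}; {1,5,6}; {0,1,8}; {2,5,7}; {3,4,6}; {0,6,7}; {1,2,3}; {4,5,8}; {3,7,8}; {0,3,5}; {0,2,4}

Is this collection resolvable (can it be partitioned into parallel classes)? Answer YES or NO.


v = 9, block size k = 3, number of blocks = 11.
For resolvability, blocks must partition into parallel classes of size v/k = 3.
Total blocks must therefore be a multiple of 3: 11 = 3·3 + 2 ⇒ not divisible ✗.
Resolvable? NO.

NO


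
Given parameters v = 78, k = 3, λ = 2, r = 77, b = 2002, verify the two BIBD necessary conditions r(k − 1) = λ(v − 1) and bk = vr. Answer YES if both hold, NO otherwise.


Condition (i): r(k − 1) = 77·2 = 154; λ(v − 1) = 2·77 = 154. Match? YES.
Condition (ii): bk = 2002·3 = 6006; vr = 78·77 = 6006. Match? YES.
Both conditions hold? YES.

YES


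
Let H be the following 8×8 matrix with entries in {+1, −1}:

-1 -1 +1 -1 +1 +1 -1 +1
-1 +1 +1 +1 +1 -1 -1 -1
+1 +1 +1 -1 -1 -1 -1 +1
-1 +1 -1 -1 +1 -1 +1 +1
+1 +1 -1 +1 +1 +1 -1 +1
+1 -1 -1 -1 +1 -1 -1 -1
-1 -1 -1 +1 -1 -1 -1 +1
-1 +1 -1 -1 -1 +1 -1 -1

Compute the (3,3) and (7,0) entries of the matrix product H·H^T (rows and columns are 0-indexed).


Row 0 of H: [-1, -1, 1, -1, 1, 1, -1, 1].
Row 3 of H: [-1, 1, -1, -1, 1, -1, 1, 1].
Row 7 of H: [-1, 1, -1, -1, -1, 1, -1, -1].
(H·H^T)[3][3] = Σ_j H[3][j]·H[3][j] = (-1)² + (1)² + (-1)² + (-1)² + (1)² + (-1)² + (1)² + (1)² = 1 + 1 + 1 + 1 + 1 + 1 + 1 + 1 = 8.
(H·H^T)[7][0] = Σ_j H[7][j]·H[0][j] = (-1)·(-1) + (1)·(-1) + (-1)·(1) + (-1)·(-1) + (-1)·(1) + (1)·(1) + (-1)·(-1) + (-1)·(1) = 1 + -1 + -1 + 1 + -1 + 1 + 1 + -1 = 0.
So rows 7 and 0 are orthogonal; the diagonal entry equals n = 8.

(3,3) entry = 8; (7,0) entry = 0.


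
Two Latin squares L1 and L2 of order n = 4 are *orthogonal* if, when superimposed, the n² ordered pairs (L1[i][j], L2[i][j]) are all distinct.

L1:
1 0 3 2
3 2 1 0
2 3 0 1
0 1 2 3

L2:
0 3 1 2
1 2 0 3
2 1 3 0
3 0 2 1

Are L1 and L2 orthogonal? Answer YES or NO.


Form the n² = 16 superimposed pairs (L1[i][j], L2[i][j]), row by row (rows and columns indexed from 0):
row 0: (1,0) (0,3) (3,1) (2,2)
row 1: (3,1) (2,2) (1,0) (0,3)
row 2: (2,2) (3,1) (0,3) (1,0)
row 3: (0,3) (1,0) (2,2) (3,1)
Orthogonality requires all 16 pairs distinct.
But the pair (3,1) repeats: cell (0,2) has L1 = 3, L2 = 1, and cell (1,0) has L1 = 3, L2 = 1.
A repeated pair means some other pair never occurs (only 4 distinct pairs out of 16), so the squares are not orthogonal.
Conclusion: NO.

NO


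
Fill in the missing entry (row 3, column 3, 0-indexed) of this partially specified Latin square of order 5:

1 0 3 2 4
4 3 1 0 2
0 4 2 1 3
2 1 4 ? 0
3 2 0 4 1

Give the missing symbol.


Row 3 contains symbols [0, 1, 2, 4] — missing [3].
Column 3 contains symbols [0, 1, 2, 4] — missing [3].
The missing symbol must appear in both missing sets; intersection = [3].
Therefore the hidden value is 3.

Missing value = 3.


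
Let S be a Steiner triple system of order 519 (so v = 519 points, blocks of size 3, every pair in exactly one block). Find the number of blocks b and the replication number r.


An STS(v) is a 2-(v, 3, 1) BIBD: block size k = 3, λ = 1.
Replication: r(k − 1) = λ(v − 1) ⇒ r·2 = 519 − 1 = 518 ⇒ r = 259.
Block count: b = v(v − 1)/6 = 519·518/6 = 268842/6 = 44807.
(Check via bk = vr: 44807·3 = 134421 = 519·259 = 134421 ✓.)

r = 259, b = 44807.


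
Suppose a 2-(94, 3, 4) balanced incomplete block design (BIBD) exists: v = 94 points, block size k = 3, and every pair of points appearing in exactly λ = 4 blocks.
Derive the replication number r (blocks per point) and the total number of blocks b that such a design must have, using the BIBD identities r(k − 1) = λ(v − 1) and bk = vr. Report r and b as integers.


Any 2-(v, k, λ) BIBD satisfies two necessary conditions:
  (i)  Each point sits in r blocks, and counting incidences through any fixed point gives r(k − 1) = λ(v − 1), so r = λ(v − 1)/(k − 1).
  (ii) Total incidences bk = vr, so b = vr/k.
Step 1: r = λ(v − 1)/(k − 1) = 4·(94 − 1)/(3 − 1) = 4·93/2 = 372/2 = 186.
Step 2: b = vr/k = 94·186/3 = 17484/3 = 5828.
Check integrality: r = 186 ∈ Z ✓, b = 5828 ∈ Z ✓.
(These identities are necessary conditions: they determine r and b for any design with these parameters, but do not by themselves prove that one exists.)

r = 186, b = 5828.


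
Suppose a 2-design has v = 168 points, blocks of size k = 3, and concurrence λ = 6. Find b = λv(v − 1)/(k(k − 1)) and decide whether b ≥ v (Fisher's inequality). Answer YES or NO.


r = λ(v − 1)/(k − 1) = 6·167/2 = 501.
b = vr/k = 168·501/3 = 28056.
Fisher's inequality: b ≥ v ⇔ 28056 ≥ 168? YES.

YES


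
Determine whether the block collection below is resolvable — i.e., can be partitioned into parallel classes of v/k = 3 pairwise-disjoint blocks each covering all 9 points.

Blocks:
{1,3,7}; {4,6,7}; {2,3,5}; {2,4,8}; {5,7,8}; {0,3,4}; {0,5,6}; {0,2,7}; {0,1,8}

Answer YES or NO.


v = 9, block size k = 3, number of blocks = 9.
For resolvability, blocks must partition into parallel classes of size v/k = 3.
Total blocks must therefore be a multiple of 3: 9 = 3·3 + 0 ⇒ divisible ✓.
Consider block {5,7,8}. The only other block(s) in the collection disjoint from it are {0,3,4} — just 1 block(s). Any parallel class containing {5,7,8} would need 2 other blocks each disjoint from it, so no parallel class of size 3 can contain {5,7,8}.
Since every block must belong to some parallel class in a resolution, the collection cannot be partitioned into parallel classes.
Resolvable? NO.

NO


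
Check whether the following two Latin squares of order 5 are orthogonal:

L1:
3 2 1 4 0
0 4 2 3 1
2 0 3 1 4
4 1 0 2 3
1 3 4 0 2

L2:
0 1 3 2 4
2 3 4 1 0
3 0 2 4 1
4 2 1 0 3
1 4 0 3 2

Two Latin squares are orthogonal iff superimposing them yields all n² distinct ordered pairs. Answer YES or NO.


Form the n² = 25 superimposed pairs (L1[i][j], L2[i][j]), row by row (rows and columns indexed from 0):
row 0: (3,0) (2,1) (1,3) (4,2) (0,4)
row 1: (0,2) (4,3) (2,4) (3,1) (1,0)
row 2: (2,3) (0,0) (3,2) (1,4) (4,1)
row 3: (4,4) (1,2) (0,1) (2,0) (3,3)
row 4: (1,1) (3,4) (4,0) (0,3) (2,2)
Orthogonality requires all 25 pairs distinct.
Check by first coordinate: for each symbol s of L1, list the L2 entries in the n cells where L1 = s; they must all differ.
  L1 = 0: L2 entries (in reading order) 4, 2, 0, 1, 3 — all 5 distinct ✓
  L1 = 1: L2 entries (in reading order) 3, 0, 4, 2, 1 — all 5 distinct ✓
  L1 = 2: L2 entries (in reading order) 1, 4, 3, 0, 2 — all 5 distinct ✓
  L1 = 3: L2 entries (in reading order) 0, 1, 2, 3, 4 — all 5 distinct ✓
  L1 = 4: L2 entries (in reading order) 2, 3, 1, 4, 0 — all 5 distinct ✓
Every symbol of L1 meets every symbol of L2 exactly once, so all 25 pairs are distinct (25 of 25).
Conclusion: YES.

YES


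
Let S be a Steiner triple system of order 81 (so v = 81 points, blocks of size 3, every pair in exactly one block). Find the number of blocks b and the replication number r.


An STS(v) is a 2-(v, 3, 1) BIBD: block size k = 3, λ = 1.
Replication: r(k − 1) = λ(v − 1) ⇒ r·2 = 81 − 1 = 80 ⇒ r = 40.
Block count: bk = vr ⇒ b·3 = 81·40 = 3240 ⇒ b = 1080.
(Check via b = v(v − 1)/6 = 81·80/6 = 6480/6 = 1080.)

r = 40, b = 1080.


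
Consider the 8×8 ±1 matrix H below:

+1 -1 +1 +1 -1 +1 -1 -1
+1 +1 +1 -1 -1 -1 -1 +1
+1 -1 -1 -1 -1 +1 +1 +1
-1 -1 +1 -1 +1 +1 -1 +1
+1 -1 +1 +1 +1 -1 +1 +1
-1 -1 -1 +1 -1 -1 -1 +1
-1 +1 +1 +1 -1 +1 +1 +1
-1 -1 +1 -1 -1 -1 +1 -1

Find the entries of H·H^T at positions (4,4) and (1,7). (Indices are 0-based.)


Row 1 of H: [1, 1, 1, -1, -1, -1, -1, 1].
Row 4 of H: [1, -1, 1, 1, 1, -1, 1, 1].
Row 7 of H: [-1, -1, 1, -1, -1, -1, 1, -1].
(H·H^T)[4][4] = Σ_j H[4][j]·H[4][j] = (1)² + (-1)² + (1)² + (1)² + (1)² + (-1)² + (1)² + (1)² = 1 + 1 + 1 + 1 + 1 + 1 + 1 + 1 = 8.
(H·H^T)[1][7] = Σ_j H[1][j]·H[7][j] = (1)·(-1) + (1)·(-1) + (1)·(1) + (-1)·(-1) + (-1)·(-1) + (-1)·(-1) + (-1)·(1) + (1)·(-1) = -1 + -1 + 1 + 1 + 1 + 1 + -1 + -1 = 0.
So rows 1 and 7 are orthogonal; the diagonal entry equals n = 8.

(4,4) entry = 8; (1,7) entry = 0.


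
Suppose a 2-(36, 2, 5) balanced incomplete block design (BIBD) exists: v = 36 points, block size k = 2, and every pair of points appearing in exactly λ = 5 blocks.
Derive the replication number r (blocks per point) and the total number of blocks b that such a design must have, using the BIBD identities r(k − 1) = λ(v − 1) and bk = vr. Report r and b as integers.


Any 2-(v, k, λ) BIBD satisfies two necessary conditions:
  (i)  Each point sits in r blocks, and counting incidences through any fixed point gives r(k − 1) = λ(v − 1), so r = λ(v − 1)/(k − 1).
  (ii) Total incidences bk = vr, so b = vr/k.
Step 1: r = λ(v − 1)/(k − 1) = 5·(36 − 1)/(2 − 1) = 5·35/1 = 175/1 = 175.
Step 2: b = vr/k = 36·175/2 = 6300/2 = 3150.
Check integrality: r = 175 ∈ Z ✓, b = 3150 ∈ Z ✓.
(These identities are necessary conditions: they determine r and b for any design with these parameters, but do not by themselves prove that one exists.)

r = 175, b = 3150.


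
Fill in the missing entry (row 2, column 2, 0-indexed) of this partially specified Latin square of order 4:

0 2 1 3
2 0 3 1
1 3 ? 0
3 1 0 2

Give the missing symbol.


Row 2 contains symbols [0, 1, 3] — missing [2].
Column 2 contains symbols [0, 1, 3] — missing [2].
The missing symbol must appear in both missing sets; intersection = [2].
Therefore the hidden value is 2.

Missing value = 2.


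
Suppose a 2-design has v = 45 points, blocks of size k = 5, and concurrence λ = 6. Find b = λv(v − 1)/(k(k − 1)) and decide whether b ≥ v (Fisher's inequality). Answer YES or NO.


b = λv(v − 1)/(k(k − 1)) = 6·45·44/(5·4) = 11880/20 = 594.
Compare with v = 45: b ≥ v, so Fisher's inequality holds.

YES


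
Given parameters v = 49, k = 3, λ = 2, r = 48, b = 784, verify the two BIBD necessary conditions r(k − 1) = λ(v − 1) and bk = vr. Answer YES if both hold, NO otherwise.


Condition (i): r(k − 1) = 48·2 = 96; λ(v − 1) = 2·48 = 96. Match? YES.
Condition (ii): bk = 784·3 = 2352; vr = 49·48 = 2352. Match? YES.
Both conditions hold? YES.

YES


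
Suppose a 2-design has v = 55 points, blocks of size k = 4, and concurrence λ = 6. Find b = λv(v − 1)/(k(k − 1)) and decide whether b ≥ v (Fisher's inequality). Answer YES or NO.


b = λv(v − 1)/(k(k − 1)) = 6·55·54/(4·3) = 17820/12 = 1485.
Compare with v = 55: b ≥ v, so Fisher's inequality holds.

YES


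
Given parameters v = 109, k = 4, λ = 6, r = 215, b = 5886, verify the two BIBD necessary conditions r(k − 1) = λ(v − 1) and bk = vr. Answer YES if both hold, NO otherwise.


Condition (i): r(k − 1) = 215·3 = 645; λ(v − 1) = 6·108 = 648. Match? NO.
Condition (ii): bk = 5886·4 = 23544; vr = 109·215 = 23435. Match? NO.
Both conditions hold? NO.

NO


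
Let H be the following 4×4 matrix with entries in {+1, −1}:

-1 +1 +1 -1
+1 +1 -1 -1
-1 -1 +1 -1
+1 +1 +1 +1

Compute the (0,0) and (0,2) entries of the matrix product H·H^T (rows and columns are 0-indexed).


Row 0 of H: [-1, 1, 1, -1].
Row 2 of H: [-1, -1, 1, -1].
(H·H^T)[0][0] = Σ_j H[0][j]·H[0][j] = (-1)² + (1)² + (1)² + (-1)² = 1 + 1 + 1 + 1 = 4.
(H·H^T)[0][2] = Σ_j H[0][j]·H[2][j] = (-1)·(-1) + (1)·(-1) + (1)·(1) + (-1)·(-1) = 1 + -1 + 1 + 1 = 2.
Rows 0 and 2 are not orthogonal (dot product = 2 ≠ 0), so H is not a Hadamard matrix.

(0,0) entry = 4; (0,2) entry = 2.


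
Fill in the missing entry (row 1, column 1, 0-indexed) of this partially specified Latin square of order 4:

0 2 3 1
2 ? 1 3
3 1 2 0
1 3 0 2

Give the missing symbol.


Row 1 contains symbols [1, 2, 3] — missing [0].
Column 1 contains symbols [1, 2, 3] — missing [0].
The missing symbol must appear in both missing sets; intersection = [0].
Therefore the hidden value is 0.

Missing value = 0.


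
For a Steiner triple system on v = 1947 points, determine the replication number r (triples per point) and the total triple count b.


An STS(v) is a 2-(v, 3, 1) BIBD: block size k = 3, λ = 1.
Replication: r(k − 1) = λ(v − 1) ⇒ r·2 = 1947 − 1 = 1946 ⇒ r = 973.
Block count: b = v(v − 1)/6 = 1947·1946/6 = 3788862/6 = 631477.
(Check via bk = vr: 631477·3 = 1894431 = 1947·973 = 1894431 ✓.)

r = 973, b = 631477.


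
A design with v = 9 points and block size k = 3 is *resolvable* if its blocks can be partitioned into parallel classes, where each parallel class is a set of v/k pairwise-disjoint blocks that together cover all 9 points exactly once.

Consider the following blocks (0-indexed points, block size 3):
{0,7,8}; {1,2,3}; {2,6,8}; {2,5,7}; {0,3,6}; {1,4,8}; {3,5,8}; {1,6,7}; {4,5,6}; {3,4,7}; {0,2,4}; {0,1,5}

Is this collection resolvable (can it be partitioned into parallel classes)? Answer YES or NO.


v = 9, block size k = 3, number of blocks = 12.
For resolvability, blocks must partition into parallel classes of size v/k = 3.
Total blocks must therefore be a multiple of 3: 12 = 3·4 + 0 ⇒ divisible ✓.
Greedy packing gives 4 candidate class(es). Each should be a full parallel class (size 3, covers all 9 points).
  Class 1 (3 blocks): {0,7,8}; {1,2,3}; {4,5,6}. Points covered: [0, 1, 2, 3, 4, 5, 6, 7, 8].
  Class 2 (3 blocks): {2,6,8}; {3,4,7}; {0,1,5}. Points covered: [0, 1, 2, 3, 4, 5, 6, 7, 8].
  Class 3 (3 blocks): {2,5,7}; {0,3,6}; {1,4,8}. Points covered: [0, 1, 2, 3, 4, 5, 6, 7, 8].
  Class 4 (3 blocks): {3,5,8}; {1,6,7}; {0,2,4}. Points covered: [0, 1, 2, 3, 4, 5, 6, 7, 8].
All classes full (size 3)? YES. All classes cover every point? YES.
Resolvable? YES.

YES


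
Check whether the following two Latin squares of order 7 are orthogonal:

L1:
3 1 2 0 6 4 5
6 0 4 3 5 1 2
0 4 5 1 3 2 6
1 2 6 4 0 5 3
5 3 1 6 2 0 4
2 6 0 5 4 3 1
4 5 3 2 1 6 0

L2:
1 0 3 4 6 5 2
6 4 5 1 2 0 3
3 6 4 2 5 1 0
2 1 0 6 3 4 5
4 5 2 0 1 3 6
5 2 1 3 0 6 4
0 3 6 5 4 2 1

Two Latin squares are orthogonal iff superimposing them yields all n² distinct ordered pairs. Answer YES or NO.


Form the n² = 49 superimposed pairs (L1[i][j], L2[i][j]), row by row (rows and columns indexed from 0):
row 0: (3,1) (1,0) (2,3) (0,4) (6,6) (4,5) (5,2)
row 1: (6,6) (0,4) (4,5) (3,1) (5,2) (1,0) (2,3)
row 2: (0,3) (4,6) (5,4) (1,2) (3,5) (2,1) (6,0)
row 3: (1,2) (2,1) (6,0) (4,6) (0,3) (5,4) (3,5)
row 4: (5,4) (3,5) (1,2) (6,0) (2,1) (0,3) (4,6)
row 5: (2,5) (6,2) (0,1) (5,3) (4,0) (3,6) (1,4)
row 6: (4,0) (5,3) (3,6) (2,5) (1,4) (6,2) (0,1)
Orthogonality requires all 49 pairs distinct.
But the pair (6,6) repeats: cell (0,4) has L1 = 6, L2 = 6, and cell (1,0) has L1 = 6, L2 = 6.
A repeated pair means some other pair never occurs (only 21 distinct pairs out of 49), so the squares are not orthogonal.
Conclusion: NO.

NO


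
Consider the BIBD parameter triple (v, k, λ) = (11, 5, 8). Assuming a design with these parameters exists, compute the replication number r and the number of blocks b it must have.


Any 2-(v, k, λ) BIBD satisfies two necessary conditions:
  (i)  Each point sits in r blocks, and counting incidences through any fixed point gives r(k − 1) = λ(v − 1), so r = λ(v − 1)/(k − 1).
  (ii) Total incidences bk = vr, so b = vr/k.
Step 1: r = λ(v − 1)/(k − 1) = 8·(11 − 1)/(5 − 1) = 8·10/4 = 80/4 = 20.
Step 2: b = vr/k = 11·20/5 = 220/5 = 44.
Check integrality: r = 20 ∈ Z ✓, b = 44 ∈ Z ✓.
(These identities are necessary conditions: they determine r and b for any design with these parameters, but do not by themselves prove that one exists.)

r = 20, b = 44.


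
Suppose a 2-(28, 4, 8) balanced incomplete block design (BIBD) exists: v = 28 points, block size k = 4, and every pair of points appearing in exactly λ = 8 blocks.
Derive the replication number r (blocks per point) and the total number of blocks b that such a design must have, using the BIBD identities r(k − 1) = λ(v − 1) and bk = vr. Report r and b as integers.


Any 2-(v, k, λ) BIBD satisfies two necessary conditions:
  (i)  Each point sits in r blocks, and counting incidences through any fixed point gives r(k − 1) = λ(v − 1), so r = λ(v − 1)/(k − 1).
  (ii) Total incidences bk = vr, so b = vr/k.
Step 1: r = λ(v − 1)/(k − 1) = 8·(28 − 1)/(4 − 1) = 8·27/3 = 216/3 = 72.
Step 2: b = vr/k = 28·72/4 = 2016/4 = 504.
Check integrality: r = 72 ∈ Z ✓, b = 504 ∈ Z ✓.
(These identities are necessary conditions: they determine r and b for any design with these parameters, but do not by themselves prove that one exists.)

r = 72, b = 504.


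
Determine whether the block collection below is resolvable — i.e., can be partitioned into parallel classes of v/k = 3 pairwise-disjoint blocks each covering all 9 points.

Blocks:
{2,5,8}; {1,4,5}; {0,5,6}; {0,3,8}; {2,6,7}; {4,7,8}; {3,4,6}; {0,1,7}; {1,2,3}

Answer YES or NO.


v = 9, block size k = 3, number of blocks = 9.
For resolvability, blocks must partition into parallel classes of size v/k = 3.
Total blocks must therefore be a multiple of 3: 9 = 3·3 + 0 ⇒ divisible ✓.
Greedy packing gives 3 candidate class(es). Each should be a full parallel class (size 3, covers all 9 points).
  Class 1 (3 blocks): {2,5,8}; {3,4,6}; {0,1,7}. Points covered: [0, 1, 2, 3, 4, 5, 6, 7, 8].
  Class 2 (3 blocks): {1,4,5}; {0,3,8}; {2,6,7}. Points covered: [0, 1, 2, 3, 4, 5, 6, 7, 8].
  Class 3 (3 blocks): {0,5,6}; {4,7,8}; {1,2,3}. Points covered: [0, 1, 2, 3, 4, 5, 6, 7, 8].
All classes full (size 3)? YES. All classes cover every point? YES.
Resolvable? YES.

YES


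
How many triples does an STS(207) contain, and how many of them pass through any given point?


An STS(v) is a 2-(v, 3, 1) BIBD: block size k = 3, λ = 1.
Replication: r(k − 1) = λ(v − 1) ⇒ r·2 = 207 − 1 = 206 ⇒ r = 103.
Block count: b = v(v − 1)/6 = 207·206/6 = 42642/6 = 7107.
(Check via bk = vr: 7107·3 = 21321 = 207·103 = 21321 ✓.)

r = 103, b = 7107.


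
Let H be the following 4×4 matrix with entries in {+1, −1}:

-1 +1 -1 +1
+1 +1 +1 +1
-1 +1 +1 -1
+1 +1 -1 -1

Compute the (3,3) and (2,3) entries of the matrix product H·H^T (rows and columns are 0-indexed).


Row 2 of H: [-1, 1, 1, -1].
Row 3 of H: [1, 1, -1, -1].
(H·H^T)[3][3] = Σ_j H[3][j]·H[3][j] = (1)² + (1)² + (-1)² + (-1)² = 1 + 1 + 1 + 1 = 4.
(H·H^T)[2][3] = Σ_j H[2][j]·H[3][j] = (-1)·(1) + (1)·(1) + (1)·(-1) + (-1)·(-1) = -1 + 1 + -1 + 1 = 0.
So rows 2 and 3 are orthogonal; the diagonal entry equals n = 4.

(3,3) entry = 4; (2,3) entry = 0.


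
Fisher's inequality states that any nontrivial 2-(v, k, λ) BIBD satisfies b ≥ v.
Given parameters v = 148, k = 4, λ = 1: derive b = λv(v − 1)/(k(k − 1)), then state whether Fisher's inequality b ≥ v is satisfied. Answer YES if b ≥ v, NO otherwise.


r = λ(v − 1)/(k − 1) = 1·147/3 = 49.
b = vr/k = 148·49/4 = 1813.
Fisher's inequality: b ≥ v ⇔ 1813 ≥ 148? YES.

YES
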